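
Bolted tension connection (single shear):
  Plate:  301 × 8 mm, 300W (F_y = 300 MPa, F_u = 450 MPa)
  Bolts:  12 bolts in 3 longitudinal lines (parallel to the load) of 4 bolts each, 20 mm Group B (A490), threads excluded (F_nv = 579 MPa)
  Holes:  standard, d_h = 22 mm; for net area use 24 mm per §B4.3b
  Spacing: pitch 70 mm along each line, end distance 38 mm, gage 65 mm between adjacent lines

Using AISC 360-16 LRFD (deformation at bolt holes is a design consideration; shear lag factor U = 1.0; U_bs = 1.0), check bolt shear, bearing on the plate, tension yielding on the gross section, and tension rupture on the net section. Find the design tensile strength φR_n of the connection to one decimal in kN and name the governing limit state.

Bolt shear: A_b = π(20)²/4 = 314.16 mm². φR_n = 0.75 × 579 × 314.16 × 12 × 1 = 1637.1 kN.
Bearing (8 mm plate, F_u = 450 MPa): end bolts L_c = 38 − 22/2 = 27, R_n = min(1.2×27×8×450, 2.4×20×8×450) = 116.64 kN/bolt; interior L_c = 70 − 22 = 48, R_n = 172.8 kN/bolt. φR_n = 0.75 × (3×116.64 + 9×172.8) = 1428.8 kN.
Tension yield (gross): A_g = 301×8 = 2408 mm². φR_n = 0.90 × 300 × 2408 = 650.2 kN.
Tension rupture (net): A_n = (301 − 3×24)×8 = 1832 mm² (U = 1.0, A_e = A_n). φR_n = 0.75 × 450 × 1832 = 618.3 kN.
Governing: min(1637.1, 1428.8, 650.2, 618.3) = 618.3 kN → net-section rupture.

618.3 kN (net-section rupture governs)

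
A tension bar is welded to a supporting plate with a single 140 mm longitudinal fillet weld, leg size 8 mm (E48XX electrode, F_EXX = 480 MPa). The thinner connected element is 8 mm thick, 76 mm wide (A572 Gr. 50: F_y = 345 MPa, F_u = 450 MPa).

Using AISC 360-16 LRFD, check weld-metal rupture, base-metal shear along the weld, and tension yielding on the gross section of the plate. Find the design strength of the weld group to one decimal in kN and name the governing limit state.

Weld metal: throat = 0.707×8 = 5.656 mm, L = 140 mm. φR_n = 0.75 × 0.6 × 480 × 5.656 × 140 = 171.0 kN.
Base metal shear (8 mm plate): yield φR_n = 1.0×0.6×345×8×140 = 231.8 kN; rupture φR_n = 0.75×0.6×450×8×140 = 226.8 kN; take 226.8 kN (rupture).
Tension yield (gross): A_g = 76×8 = 608 mm². φR_n = 0.90 × 345 × 608 = 188.8 kN.
Governing: min(171.0, 226.8, 188.8) = 171.0 kN → weld metal.

171.0 kN (weld metal governs)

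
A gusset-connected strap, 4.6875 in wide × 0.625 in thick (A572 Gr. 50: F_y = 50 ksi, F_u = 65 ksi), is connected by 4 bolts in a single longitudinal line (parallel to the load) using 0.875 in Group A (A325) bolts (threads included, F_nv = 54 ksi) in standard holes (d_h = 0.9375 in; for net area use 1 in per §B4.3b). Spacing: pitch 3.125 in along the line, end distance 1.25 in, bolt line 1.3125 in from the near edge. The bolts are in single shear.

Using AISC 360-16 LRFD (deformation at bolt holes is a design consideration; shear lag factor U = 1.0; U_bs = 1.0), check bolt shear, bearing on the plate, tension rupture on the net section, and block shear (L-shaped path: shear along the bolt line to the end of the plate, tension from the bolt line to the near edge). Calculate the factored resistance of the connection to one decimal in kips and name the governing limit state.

Bolt shear: A_b = π(0.875)²/4 = 0.60132 in². φR_n = 0.75 × 54 × 0.60132 × 4 × 1 = 97.4 kips.
Bearing (0.625 in plate, F_u = 65 ksi): end bolts L_c = 1.25 − 0.9375/2 = 0.78125, R_n = min(1.2×0.78125×0.625×65, 2.4×0.875×0.625×65) = 38.086 kips/bolt; interior L_c = 3.125 − 0.9375 = 2.1875, R_n = 85.313 kips/bolt. φR_n = 0.75 × (1×38.086 + 3×85.313) = 220.5 kips.
Tension rupture (net): A_n = (4.6875 − 1×1)×0.625 = 2.3047 in² (U = 1.0, A_e = A_n). φR_n = 0.75 × 65 × 2.3047 = 112.4 kips.
Block shear: shear path 1×[1.25+3×3.125] = 1×10.625 in, A_gv = 6.6406, A_nv = 1×(10.625 − 3.5×1)×0.625 = 4.4531 in²; tension to near edge: (1.3125 − 0.5×1)×0.625 = 0.50781 in². R_n = min(0.6×65×4.4531, 0.6×50×6.6406) + 1.0×65×0.50781 = min(173.67, 199.22) + 33.008 = 206.68 kips. φR_n = 0.75 × 206.68 = 155.0 kips.
Governing: min(97.4, 220.5, 112.4, 155.0) = 97.4 kips → bolt shear.

97.4 kips (bolt shear governs)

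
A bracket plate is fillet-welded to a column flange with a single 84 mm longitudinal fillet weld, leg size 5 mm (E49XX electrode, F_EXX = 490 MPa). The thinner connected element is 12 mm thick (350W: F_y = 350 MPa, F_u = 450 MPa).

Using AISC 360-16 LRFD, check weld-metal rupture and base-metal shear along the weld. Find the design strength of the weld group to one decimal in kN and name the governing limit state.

Weld metal: throat = 0.707×5 = 3.535 mm, L = 84 mm. φR_n = 0.75 × 0.6 × 490 × 3.535 × 84 = 65.5 kN.
Base metal shear (12 mm plate): yield φR_n = 1.0×0.6×350×12×84 = 211.7 kN; rupture φR_n = 0.75×0.6×450×12×84 = 204.1 kN; take 204.1 kN (rupture).
Governing: min(65.5, 204.1) = 65.5 kN → weld metal.

65.5 kN (weld metal governs)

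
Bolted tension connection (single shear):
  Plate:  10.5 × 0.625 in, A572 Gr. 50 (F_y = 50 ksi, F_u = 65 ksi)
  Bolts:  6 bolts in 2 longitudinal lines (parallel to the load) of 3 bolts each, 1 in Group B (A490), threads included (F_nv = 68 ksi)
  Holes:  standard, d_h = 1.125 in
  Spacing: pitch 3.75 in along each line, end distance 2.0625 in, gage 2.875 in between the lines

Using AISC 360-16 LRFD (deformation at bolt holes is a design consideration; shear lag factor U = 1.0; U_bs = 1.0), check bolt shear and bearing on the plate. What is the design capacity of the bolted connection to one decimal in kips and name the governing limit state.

Bolt shear: A_b = π(1)²/4 = 0.7854 in². φR_n = 0.75 × 68 × 0.7854 × 6 × 1 = 240.3 kips.
Bearing (0.625 in plate, F_u = 65 ksi): end bolts L_c = 2.0625 − 1.125/2 = 1.5, R_n = min(1.2×1.5×0.625×65, 2.4×1×0.625×65) = 73.125 kips/bolt; interior L_c = 3.75 − 1.125 = 2.625, R_n = 97.5 kips/bolt. φR_n = 0.75 × (2×73.125 + 4×97.5) = 402.2 kips.
Governing: min(240.3, 402.2) = 240.3 kips → bolt shear.

240.3 kips (bolt shear governs)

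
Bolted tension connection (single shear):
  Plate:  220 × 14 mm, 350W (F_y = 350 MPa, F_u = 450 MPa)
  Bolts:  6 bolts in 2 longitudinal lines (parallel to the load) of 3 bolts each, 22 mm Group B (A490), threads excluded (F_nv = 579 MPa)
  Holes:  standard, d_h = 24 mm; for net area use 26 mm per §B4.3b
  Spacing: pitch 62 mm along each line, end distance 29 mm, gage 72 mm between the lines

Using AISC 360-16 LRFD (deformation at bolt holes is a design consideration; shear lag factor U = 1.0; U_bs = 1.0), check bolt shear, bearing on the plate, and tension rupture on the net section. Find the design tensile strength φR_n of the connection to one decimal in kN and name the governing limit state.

793.8 kN (net-section rupture governs)

Bolt shear: A_b = π(22)²/4 = 380.13 mm². φR_n = 0.75 × 579 × 380.13 × 6 × 1 = 990.4 kN.
Bearing (14 mm plate, F_u = 450 MPa): end bolts L_c = 29 − 24/2 = 17, R_n = min(1.2×17×14×450, 2.4×22×14×450) = 128.52 kN/bolt; interior L_c = 62 − 24 = 38, R_n = 287.28 kN/bolt. φR_n = 0.75 × (2×128.52 + 4×287.28) = 1054.6 kN.
Tension rupture (net): A_n = (220 − 2×26)×14 = 2352 mm² (U = 1.0, A_e = A_n). φR_n = 0.75 × 450 × 2352 = 793.8 kN.
Governing: min(990.4, 1054.6, 793.8) = 793.8 kN → net-section rupture.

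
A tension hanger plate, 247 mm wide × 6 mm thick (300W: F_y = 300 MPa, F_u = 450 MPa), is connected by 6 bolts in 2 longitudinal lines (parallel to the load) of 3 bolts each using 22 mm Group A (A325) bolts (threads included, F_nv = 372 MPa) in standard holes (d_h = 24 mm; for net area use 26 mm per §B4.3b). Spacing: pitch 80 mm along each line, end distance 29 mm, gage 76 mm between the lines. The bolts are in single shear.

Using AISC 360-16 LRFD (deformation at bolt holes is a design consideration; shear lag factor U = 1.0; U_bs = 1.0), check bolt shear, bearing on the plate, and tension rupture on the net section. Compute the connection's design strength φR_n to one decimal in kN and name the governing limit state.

394.9 kN (net-section rupture governs)

Bolt shear: A_b = π(22)²/4 = 380.13 mm². φR_n = 0.75 × 372 × 380.13 × 6 × 1 = 636.3 kN.
Bearing (6 mm plate, F_u = 450 MPa): end bolts L_c = 29 − 24/2 = 17, R_n = min(1.2×17×6×450, 2.4×22×6×450) = 55.08 kN/bolt; interior L_c = 80 − 24 = 56, R_n = 142.56 kN/bolt. φR_n = 0.75 × (2×55.08 + 4×142.56) = 510.3 kN.
Tension rupture (net): A_n = (247 − 2×26)×6 = 1170 mm² (U = 1.0, A_e = A_n). φR_n = 0.75 × 450 × 1170 = 394.9 kN.
Governing: min(636.3, 510.3, 394.9) = 394.9 kN → net-section rupture.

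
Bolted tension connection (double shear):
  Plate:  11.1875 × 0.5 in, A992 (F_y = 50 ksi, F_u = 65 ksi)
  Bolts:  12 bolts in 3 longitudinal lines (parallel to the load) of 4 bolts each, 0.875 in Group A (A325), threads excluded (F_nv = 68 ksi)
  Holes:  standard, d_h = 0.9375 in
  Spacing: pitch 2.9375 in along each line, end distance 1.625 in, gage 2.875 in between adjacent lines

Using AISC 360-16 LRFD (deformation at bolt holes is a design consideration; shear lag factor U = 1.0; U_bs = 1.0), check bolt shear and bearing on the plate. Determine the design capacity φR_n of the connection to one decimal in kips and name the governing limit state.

Bolt shear: A_b = π(0.875)²/4 = 0.60132 in². φR_n = 0.75 × 68 × 0.60132 × 12 × 2 = 736.0 kips.
Bearing (0.5 in plate, F_u = 65 ksi): end bolts L_c = 1.625 − 0.9375/2 = 1.15625, R_n = min(1.2×1.15625×0.5×65, 2.4×0.875×0.5×65) = 45.094 kips/bolt; interior L_c = 2.9375 − 0.9375 = 2, R_n = 68.25 kips/bolt. φR_n = 0.75 × (3×45.094 + 9×68.25) = 562.1 kips.
Governing: min(736.0, 562.1) = 562.1 kips → bearing.

562.1 kips (bearing governs)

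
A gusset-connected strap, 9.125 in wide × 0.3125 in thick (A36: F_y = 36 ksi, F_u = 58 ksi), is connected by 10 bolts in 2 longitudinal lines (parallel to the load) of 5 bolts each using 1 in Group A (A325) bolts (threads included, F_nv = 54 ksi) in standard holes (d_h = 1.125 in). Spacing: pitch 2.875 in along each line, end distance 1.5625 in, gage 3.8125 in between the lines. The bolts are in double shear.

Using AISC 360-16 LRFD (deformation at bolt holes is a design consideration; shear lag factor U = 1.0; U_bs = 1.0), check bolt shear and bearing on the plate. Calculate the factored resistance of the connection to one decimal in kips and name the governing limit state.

261.0 kips (bearing governs)

Bolt shear: A_b = π(1)²/4 = 0.7854 in². φR_n = 0.75 × 54 × 0.7854 × 10 × 2 = 636.2 kips.
Bearing (0.3125 in plate, F_u = 58 ksi): end bolts L_c = 1.5625 − 1.125/2 = 1, R_n = min(1.2×1×0.3125×58, 2.4×1×0.3125×58) = 21.75 kips/bolt; interior L_c = 2.875 − 1.125 = 1.75, R_n = 38.063 kips/bolt. φR_n = 0.75 × (2×21.75 + 8×38.063) = 261.0 kips.
Governing: min(636.2, 261.0) = 261.0 kips → bearing.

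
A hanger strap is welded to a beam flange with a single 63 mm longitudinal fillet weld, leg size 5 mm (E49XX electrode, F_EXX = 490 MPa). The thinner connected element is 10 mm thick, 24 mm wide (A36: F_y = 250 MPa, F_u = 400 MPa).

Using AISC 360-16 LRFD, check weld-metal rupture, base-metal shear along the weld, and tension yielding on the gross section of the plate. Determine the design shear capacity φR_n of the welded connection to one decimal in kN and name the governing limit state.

Weld metal: throat = 0.707×5 = 3.535 mm, L = 63 mm. φR_n = 0.75 × 0.6 × 490 × 3.535 × 63 = 49.1 kN.
Base metal shear (10 mm plate): yield φR_n = 1.0×0.6×250×10×63 = 94.5 kN; rupture φR_n = 0.75×0.6×400×10×63 = 113.4 kN; take 94.5 kN (yield).
Tension yield (gross): A_g = 24×10 = 240 mm². φR_n = 0.90 × 250 × 240 = 54.0 kN.
Governing: min(49.1, 94.5, 54.0) = 49.1 kN → weld metal.

49.1 kN (weld metal governs)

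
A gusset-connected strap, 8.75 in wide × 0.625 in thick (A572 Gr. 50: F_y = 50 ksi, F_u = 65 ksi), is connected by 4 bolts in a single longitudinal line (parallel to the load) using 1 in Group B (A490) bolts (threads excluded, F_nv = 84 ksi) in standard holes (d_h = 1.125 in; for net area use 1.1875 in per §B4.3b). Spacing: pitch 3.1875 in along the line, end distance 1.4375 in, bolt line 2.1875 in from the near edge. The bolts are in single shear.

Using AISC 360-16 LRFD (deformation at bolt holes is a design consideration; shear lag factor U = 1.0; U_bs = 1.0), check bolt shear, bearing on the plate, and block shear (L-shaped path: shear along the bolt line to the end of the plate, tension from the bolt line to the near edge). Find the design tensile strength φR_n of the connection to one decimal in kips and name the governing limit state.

173.7 kips (block shear governs)

Bolt shear: A_b = π(1)²/4 = 0.7854 in². φR_n = 0.75 × 84 × 0.7854 × 4 × 1 = 197.9 kips.
Bearing (0.625 in plate, F_u = 65 ksi): end bolts L_c = 1.4375 − 1.125/2 = 0.875, R_n = min(1.2×0.875×0.625×65, 2.4×1×0.625×65) = 42.656 kips/bolt; interior L_c = 3.1875 − 1.125 = 2.0625, R_n = 97.5 kips/bolt. φR_n = 0.75 × (1×42.656 + 3×97.5) = 251.4 kips.
Block shear: shear path 1×[1.4375+3×3.1875] = 1×11 in, A_gv = 6.875, A_nv = 1×(11 − 3.5×1.1875)×0.625 = 4.2773 in²; tension to near edge: (2.1875 − 0.5×1.1875)×0.625 = 0.99609 in². R_n = min(0.6×65×4.2773, 0.6×50×6.875) + 1.0×65×0.99609 = min(166.81, 206.25) + 64.746 = 231.56 kips. φR_n = 0.75 × 231.56 = 173.7 kips.
Governing: min(197.9, 251.4, 173.7) = 173.7 kips → block shear.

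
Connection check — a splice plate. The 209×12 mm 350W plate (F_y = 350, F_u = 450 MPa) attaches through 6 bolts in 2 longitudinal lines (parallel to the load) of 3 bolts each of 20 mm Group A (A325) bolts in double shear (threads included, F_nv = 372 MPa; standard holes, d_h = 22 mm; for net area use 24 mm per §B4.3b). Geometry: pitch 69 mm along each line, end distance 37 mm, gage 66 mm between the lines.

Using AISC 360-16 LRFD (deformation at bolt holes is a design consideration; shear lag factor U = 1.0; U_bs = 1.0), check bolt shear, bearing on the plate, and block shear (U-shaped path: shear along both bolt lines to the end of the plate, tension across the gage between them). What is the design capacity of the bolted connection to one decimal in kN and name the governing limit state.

Bolt shear: A_b = π(20)²/4 = 314.16 mm². φR_n = 0.75 × 372 × 314.16 × 6 × 2 = 1051.8 kN.
Bearing (12 mm plate, F_u = 450 MPa): end bolts L_c = 37 − 22/2 = 26, R_n = min(1.2×26×12×450, 2.4×20×12×450) = 168.48 kN/bolt; interior L_c = 69 − 22 = 47, R_n = 259.2 kN/bolt. φR_n = 0.75 × (2×168.48 + 4×259.2) = 1030.3 kN.
Block shear: shear path 2×[37+2×69] = 2×175 mm, A_gv = 4200, A_nv = 2×(175 − 2.5×24)×12 = 2760 mm²; tension across gage: (66 − 1×24)×12 = 504 mm². R_n = min(0.6×450×2760, 0.6×350×4200) + 1.0×450×504 = min(745.2, 882) + 226.8 = 972 kN. φR_n = 0.75 × 972 = 729.0 kN.
Governing: min(1051.8, 1030.3, 729.0) = 729.0 kN → block shear.

729.0 kN (block shear governs)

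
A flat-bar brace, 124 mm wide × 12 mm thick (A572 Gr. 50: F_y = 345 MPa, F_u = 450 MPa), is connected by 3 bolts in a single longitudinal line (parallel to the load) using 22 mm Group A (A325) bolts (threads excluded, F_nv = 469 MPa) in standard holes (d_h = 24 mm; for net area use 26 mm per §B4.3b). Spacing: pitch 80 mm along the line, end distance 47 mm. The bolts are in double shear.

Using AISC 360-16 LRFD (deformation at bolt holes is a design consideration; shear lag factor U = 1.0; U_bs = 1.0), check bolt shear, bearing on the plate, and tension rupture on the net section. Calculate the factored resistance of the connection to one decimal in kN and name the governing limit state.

Bolt shear: A_b = π(22)²/4 = 380.13 mm². φR_n = 0.75 × 469 × 380.13 × 3 × 2 = 802.3 kN.
Bearing (12 mm plate, F_u = 450 MPa): end bolts L_c = 47 − 24/2 = 35, R_n = min(1.2×35×12×450, 2.4×22×12×450) = 226.8 kN/bolt; interior L_c = 80 − 24 = 56, R_n = 285.12 kN/bolt. φR_n = 0.75 × (1×226.8 + 2×285.12) = 597.8 kN.
Tension rupture (net): A_n = (124 − 1×26)×12 = 1176 mm² (U = 1.0, A_e = A_n). φR_n = 0.75 × 450 × 1176 = 396.9 kN.
Governing: min(802.3, 597.8, 396.9) = 396.9 kN → net-section rupture.

396.9 kN (net-section rupture governs)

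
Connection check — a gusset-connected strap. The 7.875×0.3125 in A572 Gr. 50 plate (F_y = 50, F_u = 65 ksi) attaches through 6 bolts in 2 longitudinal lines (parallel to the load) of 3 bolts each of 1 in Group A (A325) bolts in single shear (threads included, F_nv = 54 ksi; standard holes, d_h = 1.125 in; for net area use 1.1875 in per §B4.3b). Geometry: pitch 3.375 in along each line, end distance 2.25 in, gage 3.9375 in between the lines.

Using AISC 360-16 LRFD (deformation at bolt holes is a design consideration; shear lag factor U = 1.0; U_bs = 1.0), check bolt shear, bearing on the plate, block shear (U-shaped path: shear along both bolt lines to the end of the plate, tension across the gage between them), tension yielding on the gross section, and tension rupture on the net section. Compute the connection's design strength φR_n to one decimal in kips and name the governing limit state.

83.8 kips (net-section rupture governs)

Bolt shear: A_b = π(1)²/4 = 0.7854 in². φR_n = 0.75 × 54 × 0.7854 × 6 × 1 = 190.9 kips.
Bearing (0.3125 in plate, F_u = 65 ksi): end bolts L_c = 2.25 − 1.125/2 = 1.6875, R_n = min(1.2×1.6875×0.3125×65, 2.4×1×0.3125×65) = 41.133 kips/bolt; interior L_c = 3.375 − 1.125 = 2.25, R_n = 48.75 kips/bolt. φR_n = 0.75 × (2×41.133 + 4×48.75) = 207.9 kips.
Block shear: shear path 2×[2.25+2×3.375] = 2×9 in, A_gv = 5.625, A_nv = 2×(9 − 2.5×1.1875)×0.3125 = 3.7695 in²; tension across gage: (3.9375 − 1×1.1875)×0.3125 = 0.85938 in². R_n = min(0.6×65×3.7695, 0.6×50×5.625) + 1.0×65×0.85938 = min(147.01, 168.75) + 55.86 = 202.87 kips. φR_n = 0.75 × 202.87 = 152.2 kips.
Tension yield (gross): A_g = 7.875×0.3125 = 2.4609 in². φR_n = 0.90 × 50 × 2.4609 = 110.7 kips.
Tension rupture (net): A_n = (7.875 − 2×1.1875)×0.3125 = 1.7188 in² (U = 1.0, A_e = A_n). φR_n = 0.75 × 65 × 1.7188 = 83.8 kips.
Governing: min(190.9, 207.9, 152.2, 110.7, 83.8) = 83.8 kips → net-section rupture.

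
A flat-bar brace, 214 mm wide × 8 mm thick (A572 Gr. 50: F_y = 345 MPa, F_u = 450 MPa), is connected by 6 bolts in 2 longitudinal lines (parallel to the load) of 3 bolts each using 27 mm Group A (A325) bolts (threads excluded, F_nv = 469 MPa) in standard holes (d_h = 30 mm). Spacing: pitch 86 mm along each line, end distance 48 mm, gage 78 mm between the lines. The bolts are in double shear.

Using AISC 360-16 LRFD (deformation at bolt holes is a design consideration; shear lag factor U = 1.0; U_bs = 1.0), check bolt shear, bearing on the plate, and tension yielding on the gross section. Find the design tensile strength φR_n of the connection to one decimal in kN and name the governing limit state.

Bolt shear: A_b = π(27)²/4 = 572.56 mm². φR_n = 0.75 × 469 × 572.56 × 6 × 2 = 2416.8 kN.
Bearing (8 mm plate, F_u = 450 MPa): end bolts L_c = 48 − 30/2 = 33, R_n = min(1.2×33×8×450, 2.4×27×8×450) = 142.56 kN/bolt; interior L_c = 86 − 30 = 56, R_n = 233.28 kN/bolt. φR_n = 0.75 × (2×142.56 + 4×233.28) = 913.7 kN.
Tension yield (gross): A_g = 214×8 = 1712 mm². φR_n = 0.90 × 345 × 1712 = 531.6 kN.
Governing: min(2416.8, 913.7, 531.6) = 531.6 kN → gross-section yield.

531.6 kN (gross-section yield governs)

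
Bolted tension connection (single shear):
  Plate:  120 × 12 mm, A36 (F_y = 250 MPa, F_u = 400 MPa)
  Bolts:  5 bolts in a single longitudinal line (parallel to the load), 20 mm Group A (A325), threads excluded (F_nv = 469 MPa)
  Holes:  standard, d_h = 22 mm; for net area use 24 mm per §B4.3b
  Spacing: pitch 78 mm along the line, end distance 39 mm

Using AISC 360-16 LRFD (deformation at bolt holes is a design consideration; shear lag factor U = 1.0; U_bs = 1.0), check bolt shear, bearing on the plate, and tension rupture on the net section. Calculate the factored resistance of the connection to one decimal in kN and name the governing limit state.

Bolt shear: A_b = π(20)²/4 = 314.16 mm². φR_n = 0.75 × 469 × 314.16 × 5 × 1 = 552.5 kN.
Bearing (12 mm plate, F_u = 400 MPa): end bolts L_c = 39 − 22/2 = 28, R_n = min(1.2×28×12×400, 2.4×20×12×400) = 161.28 kN/bolt; interior L_c = 78 − 22 = 56, R_n = 230.4 kN/bolt. φR_n = 0.75 × (1×161.28 + 4×230.4) = 812.2 kN.
Tension rupture (net): A_n = (120 − 1×24)×12 = 1152 mm² (U = 1.0, A_e = A_n). φR_n = 0.75 × 400 × 1152 = 345.6 kN.
Governing: min(552.5, 812.2, 345.6) = 345.6 kN → net-section rupture.

345.6 kN (net-section rupture governs)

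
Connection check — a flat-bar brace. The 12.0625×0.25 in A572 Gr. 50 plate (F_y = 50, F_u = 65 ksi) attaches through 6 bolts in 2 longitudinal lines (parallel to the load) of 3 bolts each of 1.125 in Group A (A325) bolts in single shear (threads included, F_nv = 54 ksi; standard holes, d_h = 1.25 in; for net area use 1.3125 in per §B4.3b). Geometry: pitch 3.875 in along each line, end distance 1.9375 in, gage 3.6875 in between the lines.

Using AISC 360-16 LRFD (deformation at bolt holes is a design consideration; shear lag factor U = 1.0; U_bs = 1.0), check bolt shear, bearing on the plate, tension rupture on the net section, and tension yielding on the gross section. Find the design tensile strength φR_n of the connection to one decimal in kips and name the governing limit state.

115.0 kips (net-section rupture governs)

Bolt shear: A_b = π(1.125)²/4 = 0.99402 in². φR_n = 0.75 × 54 × 0.99402 × 6 × 1 = 241.5 kips.
Bearing (0.25 in plate, F_u = 65 ksi): end bolts L_c = 1.9375 − 1.25/2 = 1.3125, R_n = min(1.2×1.3125×0.25×65, 2.4×1.125×0.25×65) = 25.594 kips/bolt; interior L_c = 3.875 − 1.25 = 2.625, R_n = 43.875 kips/bolt. φR_n = 0.75 × (2×25.594 + 4×43.875) = 170.0 kips.
Tension rupture (net): A_n = (12.0625 − 2×1.3125)×0.25 = 2.3594 in² (U = 1.0, A_e = A_n). φR_n = 0.75 × 65 × 2.3594 = 115.0 kips.
Tension yield (gross): A_g = 12.0625×0.25 = 3.0156 in². φR_n = 0.90 × 50 × 3.0156 = 135.7 kips.
Governing: min(241.5, 170.0, 115.0, 135.7) = 115.0 kips → net-section rupture.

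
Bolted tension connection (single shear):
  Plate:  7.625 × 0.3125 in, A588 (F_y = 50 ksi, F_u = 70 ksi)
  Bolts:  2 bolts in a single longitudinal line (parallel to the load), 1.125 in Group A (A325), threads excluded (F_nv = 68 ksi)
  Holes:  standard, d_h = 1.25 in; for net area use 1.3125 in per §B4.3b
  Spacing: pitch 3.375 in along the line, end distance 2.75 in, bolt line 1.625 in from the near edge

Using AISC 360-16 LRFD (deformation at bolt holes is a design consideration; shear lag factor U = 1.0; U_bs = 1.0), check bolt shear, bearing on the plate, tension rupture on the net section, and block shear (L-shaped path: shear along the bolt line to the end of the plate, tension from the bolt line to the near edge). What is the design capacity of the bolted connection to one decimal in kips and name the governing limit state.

56.8 kips (block shear governs)

Bolt shear: A_b = π(1.125)²/4 = 0.99402 in². φR_n = 0.75 × 68 × 0.99402 × 2 × 1 = 101.4 kips.
Bearing (0.3125 in plate, F_u = 70 ksi): end bolts L_c = 2.75 − 1.25/2 = 2.125, R_n = min(1.2×2.125×0.3125×70, 2.4×1.125×0.3125×70) = 55.781 kips/bolt; interior L_c = 3.375 − 1.25 = 2.125, R_n = 55.781 kips/bolt. φR_n = 0.75 × (1×55.781 + 1×55.781) = 83.7 kips.
Tension rupture (net): A_n = (7.625 − 1×1.3125)×0.3125 = 1.9727 in² (U = 1.0, A_e = A_n). φR_n = 0.75 × 70 × 1.9727 = 103.6 kips.
Block shear: shear path 1×[2.75+1×3.375] = 1×6.125 in, A_gv = 1.9141, A_nv = 1×(6.125 − 1.5×1.3125)×0.3125 = 1.2988 in²; tension to near edge: (1.625 − 0.5×1.3125)×0.3125 = 0.30273 in². R_n = min(0.6×70×1.2988, 0.6×50×1.9141) + 1.0×70×0.30273 = min(54.55, 57.423) + 21.191 = 75.741 kips. φR_n = 0.75 × 75.741 = 56.8 kips.
Governing: min(101.4, 83.7, 103.6, 56.8) = 56.8 kips → block shear.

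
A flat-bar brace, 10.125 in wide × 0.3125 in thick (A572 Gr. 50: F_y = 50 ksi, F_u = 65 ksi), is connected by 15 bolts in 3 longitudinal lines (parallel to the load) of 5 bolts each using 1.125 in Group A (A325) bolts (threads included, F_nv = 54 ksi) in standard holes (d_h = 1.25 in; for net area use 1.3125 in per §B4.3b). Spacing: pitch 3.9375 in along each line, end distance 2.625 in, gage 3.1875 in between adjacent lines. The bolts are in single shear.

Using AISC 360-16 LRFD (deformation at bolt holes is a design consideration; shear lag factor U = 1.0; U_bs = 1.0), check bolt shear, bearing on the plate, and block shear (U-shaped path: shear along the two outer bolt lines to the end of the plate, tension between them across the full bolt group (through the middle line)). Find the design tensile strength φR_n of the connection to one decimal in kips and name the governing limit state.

285.1 kips (block shear governs)

Bolt shear: A_b = π(1.125)²/4 = 0.99402 in². φR_n = 0.75 × 54 × 0.99402 × 15 × 1 = 603.9 kips.
Bearing (0.3125 in plate, F_u = 65 ksi): end bolts L_c = 2.625 − 1.25/2 = 2, R_n = min(1.2×2×0.3125×65, 2.4×1.125×0.3125×65) = 48.75 kips/bolt; interior L_c = 3.9375 − 1.25 = 2.6875, R_n = 54.844 kips/bolt. φR_n = 0.75 × (3×48.75 + 12×54.844) = 603.3 kips.
Block shear: shear path 2×[2.625+4×3.9375] = 2×18.375 in, A_gv = 11.484, A_nv = 2×(18.375 − 4.5×1.3125)×0.3125 = 7.793 in²; tension across gage: (6.375 − 2×1.3125)×0.3125 = 1.1719 in². R_n = min(0.6×65×7.793, 0.6×50×11.484) + 1.0×65×1.1719 = min(303.93, 344.52) + 76.174 = 380.1 kips. φR_n = 0.75 × 380.1 = 285.1 kips.
Governing: min(603.9, 603.3, 285.1) = 285.1 kips → block shear.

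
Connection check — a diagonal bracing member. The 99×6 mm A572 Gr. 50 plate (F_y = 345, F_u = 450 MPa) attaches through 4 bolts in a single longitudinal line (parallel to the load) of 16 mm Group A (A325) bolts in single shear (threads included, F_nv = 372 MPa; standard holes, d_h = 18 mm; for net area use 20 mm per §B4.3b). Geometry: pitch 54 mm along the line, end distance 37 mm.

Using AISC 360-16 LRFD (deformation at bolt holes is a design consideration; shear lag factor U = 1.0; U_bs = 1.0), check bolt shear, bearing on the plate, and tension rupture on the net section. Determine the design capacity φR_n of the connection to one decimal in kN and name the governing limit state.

Bolt shear: A_b = π(16)²/4 = 201.06 mm². φR_n = 0.75 × 372 × 201.06 × 4 × 1 = 224.4 kN.
Bearing (6 mm plate, F_u = 450 MPa): end bolts L_c = 37 − 18/2 = 28, R_n = min(1.2×28×6×450, 2.4×16×6×450) = 90.72 kN/bolt; interior L_c = 54 − 18 = 36, R_n = 103.68 kN/bolt. φR_n = 0.75 × (1×90.72 + 3×103.68) = 301.3 kN.
Tension rupture (net): A_n = (99 − 1×20)×6 = 474 mm² (U = 1.0, A_e = A_n). φR_n = 0.75 × 450 × 474 = 160.0 kN.
Governing: min(224.4, 301.3, 160.0) = 160.0 kN → net-section rupture.

160.0 kN (net-section rupture governs)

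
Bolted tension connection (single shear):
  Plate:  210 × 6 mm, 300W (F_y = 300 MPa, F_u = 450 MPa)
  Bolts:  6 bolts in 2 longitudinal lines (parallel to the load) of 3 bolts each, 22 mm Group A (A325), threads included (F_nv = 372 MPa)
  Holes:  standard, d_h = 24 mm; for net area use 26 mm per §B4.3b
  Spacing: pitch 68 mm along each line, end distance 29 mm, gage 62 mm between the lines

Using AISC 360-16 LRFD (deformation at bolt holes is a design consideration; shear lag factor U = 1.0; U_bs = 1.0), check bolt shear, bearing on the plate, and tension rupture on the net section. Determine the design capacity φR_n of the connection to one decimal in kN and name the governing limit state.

320.0 kN (net-section rupture governs)

Bolt shear: A_b = π(22)²/4 = 380.13 mm². φR_n = 0.75 × 372 × 380.13 × 6 × 1 = 636.3 kN.
Bearing (6 mm plate, F_u = 450 MPa): end bolts L_c = 29 − 24/2 = 17, R_n = min(1.2×17×6×450, 2.4×22×6×450) = 55.08 kN/bolt; interior L_c = 68 − 24 = 44, R_n = 142.56 kN/bolt. φR_n = 0.75 × (2×55.08 + 4×142.56) = 510.3 kN.
Tension rupture (net): A_n = (210 − 2×26)×6 = 948 mm² (U = 1.0, A_e = A_n). φR_n = 0.75 × 450 × 948 = 320.0 kN.
Governing: min(636.3, 510.3, 320.0) = 320.0 kN → net-section rupture.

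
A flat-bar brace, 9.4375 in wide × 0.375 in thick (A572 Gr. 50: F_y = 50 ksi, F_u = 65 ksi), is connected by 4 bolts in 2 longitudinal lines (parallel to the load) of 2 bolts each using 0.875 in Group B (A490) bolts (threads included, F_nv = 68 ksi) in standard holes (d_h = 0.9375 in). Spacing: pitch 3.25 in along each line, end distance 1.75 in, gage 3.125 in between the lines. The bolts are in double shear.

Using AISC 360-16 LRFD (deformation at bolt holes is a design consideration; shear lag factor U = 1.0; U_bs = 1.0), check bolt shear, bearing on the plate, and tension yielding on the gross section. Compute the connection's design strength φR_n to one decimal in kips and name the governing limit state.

Bolt shear: A_b = π(0.875)²/4 = 0.60132 in². φR_n = 0.75 × 68 × 0.60132 × 4 × 2 = 245.3 kips.
Bearing (0.375 in plate, F_u = 65 ksi): end bolts L_c = 1.75 − 0.9375/2 = 1.28125, R_n = min(1.2×1.28125×0.375×65, 2.4×0.875×0.375×65) = 37.477 kips/bolt; interior L_c = 3.25 − 0.9375 = 2.3125, R_n = 51.188 kips/bolt. φR_n = 0.75 × (2×37.477 + 2×51.188) = 133.0 kips.
Tension yield (gross): A_g = 9.4375×0.375 = 3.5391 in². φR_n = 0.90 × 50 × 3.5391 = 159.3 kips.
Governing: min(245.3, 133.0, 159.3) = 133.0 kips → bearing.

133.0 kips (bearing governs)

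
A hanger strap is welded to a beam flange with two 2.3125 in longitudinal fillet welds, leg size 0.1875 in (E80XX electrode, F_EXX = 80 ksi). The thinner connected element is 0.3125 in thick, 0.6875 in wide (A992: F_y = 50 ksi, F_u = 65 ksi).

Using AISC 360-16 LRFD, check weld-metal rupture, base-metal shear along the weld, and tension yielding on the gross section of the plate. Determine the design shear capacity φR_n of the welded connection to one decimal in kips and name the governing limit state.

Weld metal: throat = 0.707×0.1875 = 0.13256 in, L = 2×2.3125 = 4.625 in. φR_n = 0.75 × 0.6 × 80 × 0.13256 × 4.625 = 22.1 kips.
Base metal shear (0.3125 in plate): yield φR_n = 1.0×0.6×50×0.3125×4.625 = 43.4 kips; rupture φR_n = 0.75×0.6×65×0.3125×4.625 = 42.3 kips; take 42.3 kips (rupture).
Tension yield (gross): A_g = 0.6875×0.3125 = 0.21484 in². φR_n = 0.90 × 50 × 0.21484 = 9.7 kips.
Governing: min(22.1, 42.3, 9.7) = 9.7 kips → gross-section yield.

9.7 kips (gross-section yield governs)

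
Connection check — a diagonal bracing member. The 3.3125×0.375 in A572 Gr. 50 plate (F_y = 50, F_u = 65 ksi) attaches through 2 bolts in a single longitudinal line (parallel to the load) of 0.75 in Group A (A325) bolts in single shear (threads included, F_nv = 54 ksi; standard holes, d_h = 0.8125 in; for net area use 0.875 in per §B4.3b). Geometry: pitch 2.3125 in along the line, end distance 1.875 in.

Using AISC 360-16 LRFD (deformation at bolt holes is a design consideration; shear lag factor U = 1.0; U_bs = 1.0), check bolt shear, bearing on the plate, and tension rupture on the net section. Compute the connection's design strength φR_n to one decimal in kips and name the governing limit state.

Bolt shear: A_b = π(0.75)²/4 = 0.44179 in². φR_n = 0.75 × 54 × 0.44179 × 2 × 1 = 35.8 kips.
Bearing (0.375 in plate, F_u = 65 ksi): end bolts L_c = 1.875 − 0.8125/2 = 1.46875, R_n = min(1.2×1.46875×0.375×65, 2.4×0.75×0.375×65) = 42.961 kips/bolt; interior L_c = 2.3125 − 0.8125 = 1.5, R_n = 43.875 kips/bolt. φR_n = 0.75 × (1×42.961 + 1×43.875) = 65.1 kips.
Tension rupture (net): A_n = (3.3125 − 1×0.875)×0.375 = 0.91406 in² (U = 1.0, A_e = A_n). φR_n = 0.75 × 65 × 0.91406 = 44.6 kips.
Governing: min(35.8, 65.1, 44.6) = 35.8 kips → bolt shear.

35.8 kips (bolt shear governs)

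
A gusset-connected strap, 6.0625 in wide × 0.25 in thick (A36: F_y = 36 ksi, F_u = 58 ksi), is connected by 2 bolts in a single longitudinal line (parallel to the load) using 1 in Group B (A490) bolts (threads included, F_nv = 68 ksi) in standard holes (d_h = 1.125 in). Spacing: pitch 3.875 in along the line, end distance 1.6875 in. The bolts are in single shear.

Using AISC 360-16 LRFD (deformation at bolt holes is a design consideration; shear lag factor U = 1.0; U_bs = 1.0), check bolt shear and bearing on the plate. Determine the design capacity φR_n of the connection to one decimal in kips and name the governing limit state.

Bolt shear: A_b = π(1)²/4 = 0.7854 in². φR_n = 0.75 × 68 × 0.7854 × 2 × 1 = 80.1 kips.
Bearing (0.25 in plate, F_u = 58 ksi): end bolts L_c = 1.6875 − 1.125/2 = 1.125, R_n = min(1.2×1.125×0.25×58, 2.4×1×0.25×58) = 19.575 kips/bolt; interior L_c = 3.875 − 1.125 = 2.75, R_n = 34.8 kips/bolt. φR_n = 0.75 × (1×19.575 + 1×34.8) = 40.8 kips.
Governing: min(80.1, 40.8) = 40.8 kips → bearing.

40.8 kips (bearing governs)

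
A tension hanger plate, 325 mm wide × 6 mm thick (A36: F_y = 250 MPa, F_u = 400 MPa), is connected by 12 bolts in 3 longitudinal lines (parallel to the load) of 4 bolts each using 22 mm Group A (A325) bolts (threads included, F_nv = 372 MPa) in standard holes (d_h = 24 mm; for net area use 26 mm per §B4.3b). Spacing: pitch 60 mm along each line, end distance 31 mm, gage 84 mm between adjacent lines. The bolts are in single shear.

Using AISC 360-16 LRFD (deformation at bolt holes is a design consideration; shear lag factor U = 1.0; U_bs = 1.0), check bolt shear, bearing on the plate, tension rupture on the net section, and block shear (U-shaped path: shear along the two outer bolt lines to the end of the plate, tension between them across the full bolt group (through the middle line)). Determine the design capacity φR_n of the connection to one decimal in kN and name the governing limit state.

444.6 kN (net-section rupture governs)

Bolt shear: A_b = π(22)²/4 = 380.13 mm². φR_n = 0.75 × 372 × 380.13 × 12 × 1 = 1272.7 kN.
Bearing (6 mm plate, F_u = 400 MPa): end bolts L_c = 31 − 24/2 = 19, R_n = min(1.2×19×6×400, 2.4×22×6×400) = 54.72 kN/bolt; interior L_c = 60 − 24 = 36, R_n = 103.68 kN/bolt. φR_n = 0.75 × (3×54.72 + 9×103.68) = 823.0 kN.
Tension rupture (net): A_n = (325 − 3×26)×6 = 1482 mm² (U = 1.0, A_e = A_n). φR_n = 0.75 × 400 × 1482 = 444.6 kN.
Block shear: shear path 2×[31+3×60] = 2×211 mm, A_gv = 2532, A_nv = 2×(211 − 3.5×26)×6 = 1440 mm²; tension across gage: (168 − 2×26)×6 = 696 mm². R_n = min(0.6×400×1440, 0.6×250×2532) + 1.0×400×696 = min(345.6, 379.8) + 278.4 = 624 kN. φR_n = 0.75 × 624 = 468.0 kN.
Governing: min(1272.7, 823.0, 444.6, 468.0) = 444.6 kN → net-section rupture.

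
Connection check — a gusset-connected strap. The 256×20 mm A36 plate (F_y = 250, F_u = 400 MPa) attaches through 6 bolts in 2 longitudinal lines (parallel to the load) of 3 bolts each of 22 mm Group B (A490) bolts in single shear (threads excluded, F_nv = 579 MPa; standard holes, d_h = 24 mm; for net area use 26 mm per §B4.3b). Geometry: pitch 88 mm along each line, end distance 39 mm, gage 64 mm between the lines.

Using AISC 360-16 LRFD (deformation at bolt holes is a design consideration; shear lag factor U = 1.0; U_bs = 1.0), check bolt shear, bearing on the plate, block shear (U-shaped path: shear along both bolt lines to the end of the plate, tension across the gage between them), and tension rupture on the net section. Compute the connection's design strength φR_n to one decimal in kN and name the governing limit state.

Bolt shear: A_b = π(22)²/4 = 380.13 mm². φR_n = 0.75 × 579 × 380.13 × 6 × 1 = 990.4 kN.
Bearing (20 mm plate, F_u = 400 MPa): end bolts L_c = 39 − 24/2 = 27, R_n = min(1.2×27×20×400, 2.4×22×20×400) = 259.2 kN/bolt; interior L_c = 88 − 24 = 64, R_n = 422.4 kN/bolt. φR_n = 0.75 × (2×259.2 + 4×422.4) = 1656.0 kN.
Block shear: shear path 2×[39+2×88] = 2×215 mm, A_gv = 8600, A_nv = 2×(215 − 2.5×26)×20 = 6000 mm²; tension across gage: (64 − 1×26)×20 = 760 mm². R_n = min(0.6×400×6000, 0.6×250×8600) + 1.0×400×760 = min(1440, 1290) + 304 = 1594 kN. φR_n = 0.75 × 1594 = 1195.5 kN.
Tension rupture (net): A_n = (256 − 2×26)×20 = 4080 mm² (U = 1.0, A_e = A_n). φR_n = 0.75 × 400 × 4080 = 1224.0 kN.
Governing: min(990.4, 1656.0, 1195.5, 1224.0) = 990.4 kN → bolt shear.

990.4 kN (bolt shear governs)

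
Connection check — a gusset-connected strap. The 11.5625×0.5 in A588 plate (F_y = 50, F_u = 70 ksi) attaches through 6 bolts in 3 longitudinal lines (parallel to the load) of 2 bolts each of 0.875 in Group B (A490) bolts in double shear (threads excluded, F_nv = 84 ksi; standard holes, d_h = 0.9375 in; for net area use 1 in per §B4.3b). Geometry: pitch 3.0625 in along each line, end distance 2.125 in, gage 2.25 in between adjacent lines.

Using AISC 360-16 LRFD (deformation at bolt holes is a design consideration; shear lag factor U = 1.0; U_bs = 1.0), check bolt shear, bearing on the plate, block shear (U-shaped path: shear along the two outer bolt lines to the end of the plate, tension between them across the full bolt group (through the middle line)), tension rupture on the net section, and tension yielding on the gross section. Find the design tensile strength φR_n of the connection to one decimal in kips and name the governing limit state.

181.8 kips (block shear governs)

Bolt shear: A_b = π(0.875)²/4 = 0.60132 in². φR_n = 0.75 × 84 × 0.60132 × 6 × 2 = 454.6 kips.
Bearing (0.5 in plate, F_u = 70 ksi): end bolts L_c = 2.125 − 0.9375/2 = 1.65625, R_n = min(1.2×1.65625×0.5×70, 2.4×0.875×0.5×70) = 69.563 kips/bolt; interior L_c = 3.0625 − 0.9375 = 2.125, R_n = 73.5 kips/bolt. φR_n = 0.75 × (3×69.563 + 3×73.5) = 321.9 kips.
Block shear: shear path 2×[2.125+1×3.0625] = 2×5.1875 in, A_gv = 5.1875, A_nv = 2×(5.1875 − 1.5×1)×0.5 = 3.6875 in²; tension across gage: (4.5 − 2×1)×0.5 = 1.25 in². R_n = min(0.6×70×3.6875, 0.6×50×5.1875) + 1.0×70×1.25 = min(154.88, 155.63) + 87.5 = 242.38 kips. φR_n = 0.75 × 242.38 = 181.8 kips.
Tension rupture (net): A_n = (11.5625 − 3×1)×0.5 = 4.2813 in² (U = 1.0, A_e = A_n). φR_n = 0.75 × 70 × 4.2813 = 224.8 kips.
Tension yield (gross): A_g = 11.5625×0.5 = 5.7813 in². φR_n = 0.90 × 50 × 5.7813 = 260.2 kips.
Governing: min(454.6, 321.9, 181.8, 224.8, 260.2) = 181.8 kips → block shear.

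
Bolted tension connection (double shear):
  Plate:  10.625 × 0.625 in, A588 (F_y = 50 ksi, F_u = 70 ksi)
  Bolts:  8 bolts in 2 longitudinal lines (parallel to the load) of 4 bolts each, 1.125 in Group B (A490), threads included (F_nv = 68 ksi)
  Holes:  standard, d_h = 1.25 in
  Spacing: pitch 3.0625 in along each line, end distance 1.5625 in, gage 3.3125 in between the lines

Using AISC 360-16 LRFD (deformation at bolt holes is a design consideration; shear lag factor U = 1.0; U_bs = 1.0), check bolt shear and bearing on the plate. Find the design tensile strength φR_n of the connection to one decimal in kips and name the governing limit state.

502.0 kips (bearing governs)

Bolt shear: A_b = π(1.125)²/4 = 0.99402 in². φR_n = 0.75 × 68 × 0.99402 × 8 × 2 = 811.1 kips.
Bearing (0.625 in plate, F_u = 70 ksi): end bolts L_c = 1.5625 − 1.25/2 = 0.9375, R_n = min(1.2×0.9375×0.625×70, 2.4×1.125×0.625×70) = 49.219 kips/bolt; interior L_c = 3.0625 − 1.25 = 1.8125, R_n = 95.156 kips/bolt. φR_n = 0.75 × (2×49.219 + 6×95.156) = 502.0 kips.
Governing: min(811.1, 502.0) = 502.0 kips → bearing.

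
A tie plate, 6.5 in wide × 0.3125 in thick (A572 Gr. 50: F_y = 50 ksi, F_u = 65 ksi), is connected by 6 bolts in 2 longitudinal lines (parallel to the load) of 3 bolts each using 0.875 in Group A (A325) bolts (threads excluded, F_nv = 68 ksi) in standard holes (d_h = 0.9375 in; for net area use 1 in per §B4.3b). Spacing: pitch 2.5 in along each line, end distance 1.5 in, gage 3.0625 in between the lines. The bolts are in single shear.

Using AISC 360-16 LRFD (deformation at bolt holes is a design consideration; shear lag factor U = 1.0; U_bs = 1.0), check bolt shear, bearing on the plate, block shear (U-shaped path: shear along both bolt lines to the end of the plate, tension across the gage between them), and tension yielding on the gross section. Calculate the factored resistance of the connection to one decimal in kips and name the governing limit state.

Bolt shear: A_b = π(0.875)²/4 = 0.60132 in². φR_n = 0.75 × 68 × 0.60132 × 6 × 1 = 184.0 kips.
Bearing (0.3125 in plate, F_u = 65 ksi): end bolts L_c = 1.5 − 0.9375/2 = 1.03125, R_n = min(1.2×1.03125×0.3125×65, 2.4×0.875×0.3125×65) = 25.137 kips/bolt; interior L_c = 2.5 − 0.9375 = 1.5625, R_n = 38.086 kips/bolt. φR_n = 0.75 × (2×25.137 + 4×38.086) = 152.0 kips.
Block shear: shear path 2×[1.5+2×2.5] = 2×6.5 in, A_gv = 4.0625, A_nv = 2×(6.5 − 2.5×1)×0.3125 = 2.5 in²; tension across gage: (3.0625 − 1×1)×0.3125 = 0.64453 in². R_n = min(0.6×65×2.5, 0.6×50×4.0625) + 1.0×65×0.64453 = min(97.5, 121.88) + 41.894 = 139.39 kips. φR_n = 0.75 × 139.39 = 104.5 kips.
Tension yield (gross): A_g = 6.5×0.3125 = 2.0313 in². φR_n = 0.90 × 50 × 2.0313 = 91.4 kips.
Governing: min(184.0, 152.0, 104.5, 91.4) = 91.4 kips → gross-section yield.

91.4 kips (gross-section yield governs)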